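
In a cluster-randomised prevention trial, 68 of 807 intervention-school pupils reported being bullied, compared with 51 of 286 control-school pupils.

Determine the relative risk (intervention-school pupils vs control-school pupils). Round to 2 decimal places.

0.47

risk, intervention-school pupils = 68/807 = 0.0843
risk, control-school pupils = 51/286 = 0.1783
RR = 0.0843 / 0.1783 = 0.47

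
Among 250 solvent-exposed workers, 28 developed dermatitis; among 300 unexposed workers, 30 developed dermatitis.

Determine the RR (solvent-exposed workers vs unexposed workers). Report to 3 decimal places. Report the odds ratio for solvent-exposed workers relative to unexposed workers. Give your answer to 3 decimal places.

risk, solvent-exposed workers = 28/250 = 0.1120
risk, unexposed workers = 30/300 = 0.1000
RR = 0.1120 / 0.1000 = 1.120
OR = (28 × 270) / (222 × 30) = 7560/6660 ≈ 1.135

RR = 1.120; OR = 1.135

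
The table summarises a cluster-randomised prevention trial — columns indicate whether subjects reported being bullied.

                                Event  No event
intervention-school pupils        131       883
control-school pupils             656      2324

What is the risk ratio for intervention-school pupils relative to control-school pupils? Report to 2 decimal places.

RR = 0.59

risk, intervention-school pupils = 131/1014 = 0.1292
risk, control-school pupils = 656/2980 = 0.2201
RR = 0.1292 / 0.2201 = 0.59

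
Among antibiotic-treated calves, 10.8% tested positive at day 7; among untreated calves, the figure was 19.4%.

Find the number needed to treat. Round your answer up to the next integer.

12

absolute risk difference = 0.086000
1 / 0.086000 = 11.628 → round up → 12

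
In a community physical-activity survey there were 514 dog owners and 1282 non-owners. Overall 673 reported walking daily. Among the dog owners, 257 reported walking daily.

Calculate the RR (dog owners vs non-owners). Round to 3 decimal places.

RR: 1.541

dog owners without the outcome: 514 − 257 = 257
non-owners with the outcome: 673 − 257 = 416
non-owners without the outcome: 1282 − 416 = 866
risk, dog owners = 257/514 = 0.5000
risk, non-owners = 416/1282 = 0.3245
RR = 0.5000 / 0.3245 = 1.541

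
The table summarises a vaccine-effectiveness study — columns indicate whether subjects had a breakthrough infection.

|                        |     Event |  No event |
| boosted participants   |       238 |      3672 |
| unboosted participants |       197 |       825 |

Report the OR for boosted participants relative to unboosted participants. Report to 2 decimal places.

OR = (238 × 825) / (3672 × 197) = 196350/723384 ≈ 0.27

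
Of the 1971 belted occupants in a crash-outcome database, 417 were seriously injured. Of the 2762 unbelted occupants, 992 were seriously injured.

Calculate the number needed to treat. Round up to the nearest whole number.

risk, belted occupants = 417/1971 = 0.211568
risk, unbelted occupants = 992/2762 = 0.359160
absolute risk difference = 0.147592
1 / 0.147592 = 6.775 → round up → 7

7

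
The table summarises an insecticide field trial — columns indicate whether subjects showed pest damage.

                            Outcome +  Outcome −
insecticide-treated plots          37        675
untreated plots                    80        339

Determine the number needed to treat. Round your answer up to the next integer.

risk, insecticide-treated plots = 37/712 = 0.051966
risk, untreated plots = 80/419 = 0.190931
absolute risk difference = 0.138964
1 / 0.138964 = 7.196 → round up → 8

NNT = 8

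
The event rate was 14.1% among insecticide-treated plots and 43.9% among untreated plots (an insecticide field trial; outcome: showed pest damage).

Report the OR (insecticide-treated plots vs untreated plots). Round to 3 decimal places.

odds, insecticide-treated plots = 0.1410/0.8590 = 0.1641
odds, untreated plots = 0.4390/0.5610 = 0.7825
OR = 0.1641 / 0.7825 = 0.210

OR = 0.210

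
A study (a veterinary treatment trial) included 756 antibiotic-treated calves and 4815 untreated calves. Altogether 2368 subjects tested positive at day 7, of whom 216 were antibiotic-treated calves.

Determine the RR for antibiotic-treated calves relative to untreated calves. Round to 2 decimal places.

RR = 0.64

antibiotic-treated calves without the outcome: 756 − 216 = 540
untreated calves with the outcome: 2368 − 216 = 2152
untreated calves without the outcome: 4815 − 2152 = 2663
risk, antibiotic-treated calves = 216/756 = 0.2857
risk, untreated calves = 2152/4815 = 0.4469
RR = 0.2857 / 0.4469 = 0.64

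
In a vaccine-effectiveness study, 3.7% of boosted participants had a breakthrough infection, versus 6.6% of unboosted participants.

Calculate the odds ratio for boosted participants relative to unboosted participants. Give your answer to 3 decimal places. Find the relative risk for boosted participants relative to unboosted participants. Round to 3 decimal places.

odds, boosted participants = 0.03700/0.96300 = 0.03842
odds, unboosted participants = 0.06600/0.93400 = 0.07066
OR = 0.03842 / 0.07066 = 0.544
RR = 0.03700 / 0.06600 = 0.561

OR = 0.544; RR = 0.561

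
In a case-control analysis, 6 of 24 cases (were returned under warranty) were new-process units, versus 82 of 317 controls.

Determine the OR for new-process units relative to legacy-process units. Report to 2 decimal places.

OR ≈ 0.96

odds, new-process units = 6/82 = 0.0732
odds, legacy-process units = 18/235 = 0.0766
OR = 0.0732 / 0.0766 = 0.96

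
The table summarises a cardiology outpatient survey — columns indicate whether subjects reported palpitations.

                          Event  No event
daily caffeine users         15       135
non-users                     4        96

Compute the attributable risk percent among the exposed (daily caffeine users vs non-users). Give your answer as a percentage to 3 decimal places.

risk, daily caffeine users = 15/150 = 0.10000
risk, non-users = 4/100 = 0.04000
AR% = (0.10000 − 0.04000) / 0.10000 = 0.6000 → 60.000%

60.000%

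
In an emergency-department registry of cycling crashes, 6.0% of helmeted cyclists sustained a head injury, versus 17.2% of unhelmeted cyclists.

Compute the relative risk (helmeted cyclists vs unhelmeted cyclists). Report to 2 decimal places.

RR = 0.0600 / 0.1720 = 0.35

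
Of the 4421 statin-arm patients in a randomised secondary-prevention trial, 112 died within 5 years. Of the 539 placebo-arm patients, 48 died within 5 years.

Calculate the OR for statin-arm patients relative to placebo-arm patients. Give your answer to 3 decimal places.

0.266

odds, statin-arm patients = 112/4309 = 0.02599
odds, placebo-arm patients = 48/491 = 0.09776
OR = 0.02599 / 0.09776 = 0.266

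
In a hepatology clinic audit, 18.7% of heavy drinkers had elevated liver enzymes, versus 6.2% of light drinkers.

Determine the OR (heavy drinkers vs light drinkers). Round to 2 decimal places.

odds, heavy drinkers = 0.1870/0.8130 = 0.2300
odds, light drinkers = 0.0620/0.9380 = 0.0661
OR = 0.2300 / 0.0661 = 3.48

OR ≈ 3.48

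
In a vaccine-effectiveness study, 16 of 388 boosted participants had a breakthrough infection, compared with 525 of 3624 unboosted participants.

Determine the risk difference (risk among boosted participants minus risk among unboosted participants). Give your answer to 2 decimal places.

RD: -0.10

risk, boosted participants = 16/388 = 0.04124
risk, unboosted participants = 525/3624 = 0.14487
risk difference = 0.04124 − 0.14487 = -0.10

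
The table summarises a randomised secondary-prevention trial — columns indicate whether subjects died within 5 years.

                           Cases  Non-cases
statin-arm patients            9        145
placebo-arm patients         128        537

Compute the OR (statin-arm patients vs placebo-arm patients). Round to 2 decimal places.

OR = (9 × 537) / (145 × 128) = 4833/18560 ≈ 0.26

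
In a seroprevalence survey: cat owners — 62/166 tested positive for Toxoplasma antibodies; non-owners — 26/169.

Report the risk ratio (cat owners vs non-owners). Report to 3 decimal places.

risk, cat owners = 62/166 = 0.3735
risk, non-owners = 26/169 = 0.1538
RR = 0.3735 / 0.1538 = 2.428

RR = 2.428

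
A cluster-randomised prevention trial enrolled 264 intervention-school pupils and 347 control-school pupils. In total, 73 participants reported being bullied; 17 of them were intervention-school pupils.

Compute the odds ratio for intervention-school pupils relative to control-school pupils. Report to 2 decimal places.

OR: 0.36

intervention-school pupils without the outcome: 264 − 17 = 247
control-school pupils with the outcome: 73 − 17 = 56
control-school pupils without the outcome: 347 − 56 = 291
OR = (17 × 291) / (247 × 56) = 4947/13832 ≈ 0.36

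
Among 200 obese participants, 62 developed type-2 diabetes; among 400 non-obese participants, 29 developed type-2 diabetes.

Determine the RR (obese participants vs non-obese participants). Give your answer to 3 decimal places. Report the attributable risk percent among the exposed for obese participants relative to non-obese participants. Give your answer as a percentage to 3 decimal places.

RR = 4.276; AR% = 76.613%

risk, obese participants = 62/200 = 0.3100
risk, non-obese participants = 29/400 = 0.0725
RR = 0.3100 / 0.0725 = 4.276
AR% = (0.3100 − 0.0725) / 0.3100 = 0.7661 → 76.613%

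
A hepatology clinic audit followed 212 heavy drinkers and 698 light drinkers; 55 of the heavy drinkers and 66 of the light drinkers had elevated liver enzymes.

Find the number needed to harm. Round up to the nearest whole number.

risk, heavy drinkers = 55/212 = 0.259434
risk, light drinkers = 66/698 = 0.094556
absolute risk difference = 0.164878
1 / 0.164878 = 6.065 → round up → 7

7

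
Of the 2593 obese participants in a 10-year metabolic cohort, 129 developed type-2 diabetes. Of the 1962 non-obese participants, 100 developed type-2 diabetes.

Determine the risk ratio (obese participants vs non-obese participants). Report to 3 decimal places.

risk, obese participants = 129/2593 = 0.04975
risk, non-obese participants = 100/1962 = 0.05097
RR = 0.04975 / 0.05097 = 0.976

0.976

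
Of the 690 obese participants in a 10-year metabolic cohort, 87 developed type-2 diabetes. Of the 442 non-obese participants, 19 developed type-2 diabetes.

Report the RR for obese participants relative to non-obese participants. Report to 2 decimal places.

RR = 2.93

risk, obese participants = 87/690 = 0.12609
risk, non-obese participants = 19/442 = 0.04299
RR = 0.12609 / 0.04299 = 2.93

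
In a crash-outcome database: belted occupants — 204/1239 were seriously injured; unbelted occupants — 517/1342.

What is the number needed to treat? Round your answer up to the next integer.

NNT ≈ 5

risk, belted occupants = 204/1239 = 0.164649
risk, unbelted occupants = 517/1342 = 0.385246
absolute risk difference = 0.220597
1 / 0.220597 = 4.533 → round up → 5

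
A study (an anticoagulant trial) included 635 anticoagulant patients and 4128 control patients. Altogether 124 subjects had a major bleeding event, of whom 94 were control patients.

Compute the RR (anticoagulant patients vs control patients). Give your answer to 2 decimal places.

RR ≈ 2.07

anticoagulant patients with the outcome: 124 − 94 = 30
anticoagulant patients without the outcome: 635 − 30 = 605
control patients without the outcome: 4128 − 94 = 4034
risk, anticoagulant patients = 30/635 = 0.04724
risk, control patients = 94/4128 = 0.02277
RR = 0.04724 / 0.02277 = 2.07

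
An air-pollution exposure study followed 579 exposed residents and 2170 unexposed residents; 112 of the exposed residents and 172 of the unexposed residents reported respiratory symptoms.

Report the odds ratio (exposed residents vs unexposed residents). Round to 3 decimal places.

OR = (112 × 1998) / (467 × 172) = 223776/80324 ≈ 2.786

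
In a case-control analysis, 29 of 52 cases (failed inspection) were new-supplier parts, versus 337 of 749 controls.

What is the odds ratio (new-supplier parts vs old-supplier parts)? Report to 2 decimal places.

OR = (29 × 412) / (337 × 23) = 11948/7751 ≈ 1.54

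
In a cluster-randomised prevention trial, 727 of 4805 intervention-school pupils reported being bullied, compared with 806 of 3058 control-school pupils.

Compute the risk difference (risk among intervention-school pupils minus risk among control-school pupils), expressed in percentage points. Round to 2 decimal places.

risk, intervention-school pupils = 727/4805 = 0.1513
risk, control-school pupils = 806/3058 = 0.2636
risk difference = 0.1513 − 0.2636 = -0.1123 → -11.23 percentage points

RD ≈ -11.23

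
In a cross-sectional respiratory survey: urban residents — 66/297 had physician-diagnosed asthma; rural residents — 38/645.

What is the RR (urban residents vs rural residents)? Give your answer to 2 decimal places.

risk, urban residents = 66/297 = 0.2222
risk, rural residents = 38/645 = 0.0589
RR = 0.2222 / 0.0589 = 3.77

RR ≈ 3.77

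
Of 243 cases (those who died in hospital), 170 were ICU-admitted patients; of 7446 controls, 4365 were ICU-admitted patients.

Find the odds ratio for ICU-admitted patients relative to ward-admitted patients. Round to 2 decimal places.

OR = (170 × 3081) / (4365 × 73) = 523770/318645 ≈ 1.64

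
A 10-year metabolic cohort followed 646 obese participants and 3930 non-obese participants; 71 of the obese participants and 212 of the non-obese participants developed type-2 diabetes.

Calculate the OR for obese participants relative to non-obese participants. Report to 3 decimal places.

OR = (71 × 3718) / (575 × 212) = 263978/121900 ≈ 2.166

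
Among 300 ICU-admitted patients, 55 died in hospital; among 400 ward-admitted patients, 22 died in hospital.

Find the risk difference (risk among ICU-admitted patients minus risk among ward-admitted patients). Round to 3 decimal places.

risk, ICU-admitted patients = 55/300 = 0.1833
risk, ward-admitted patients = 22/400 = 0.0550
risk difference = 0.1833 − 0.0550 = 0.128

RD: 0.128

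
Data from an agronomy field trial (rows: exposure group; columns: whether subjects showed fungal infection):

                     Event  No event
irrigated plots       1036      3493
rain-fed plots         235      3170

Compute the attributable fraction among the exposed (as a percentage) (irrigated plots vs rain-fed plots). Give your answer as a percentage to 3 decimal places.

risk, irrigated plots = 1036/4529 = 0.2287
risk, rain-fed plots = 235/3405 = 0.0690
AR% = (0.2287 − 0.0690) / 0.2287 = 0.6983 → 69.829%

69.829%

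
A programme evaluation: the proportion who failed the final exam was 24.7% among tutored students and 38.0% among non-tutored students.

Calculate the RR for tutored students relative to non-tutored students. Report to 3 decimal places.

RR = 0.2470 / 0.3800 = 0.650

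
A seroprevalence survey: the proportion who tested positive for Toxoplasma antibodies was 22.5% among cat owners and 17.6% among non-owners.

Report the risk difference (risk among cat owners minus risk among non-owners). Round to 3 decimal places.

risk difference = 0.2250 − 0.1760 = 0.049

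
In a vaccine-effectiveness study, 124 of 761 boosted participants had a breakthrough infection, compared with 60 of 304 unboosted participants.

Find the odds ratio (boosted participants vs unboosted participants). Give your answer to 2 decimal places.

OR = (124 × 244) / (637 × 60) = 30256/38220 ≈ 0.79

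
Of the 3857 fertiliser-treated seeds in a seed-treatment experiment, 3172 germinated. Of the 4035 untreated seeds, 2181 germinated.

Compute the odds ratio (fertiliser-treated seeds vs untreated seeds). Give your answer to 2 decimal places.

odds, fertiliser-treated seeds = 3172/685 = 4.6307
odds, untreated seeds = 2181/1854 = 1.1764
OR = 4.6307 / 1.1764 = 3.94

OR: 3.94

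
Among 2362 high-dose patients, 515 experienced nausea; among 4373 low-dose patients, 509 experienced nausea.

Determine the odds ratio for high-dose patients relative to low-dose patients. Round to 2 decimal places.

OR = (515 × 3864) / (1847 × 509) = 1989960/940123 ≈ 2.12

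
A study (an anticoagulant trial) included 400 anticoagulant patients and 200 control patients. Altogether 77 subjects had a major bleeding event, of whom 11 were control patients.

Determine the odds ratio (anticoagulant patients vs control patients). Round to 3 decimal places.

anticoagulant patients with the outcome: 77 − 11 = 66
anticoagulant patients without the outcome: 400 − 66 = 334
control patients without the outcome: 200 − 11 = 189
OR = (66 × 189) / (334 × 11) = 12474/3674 ≈ 3.395

OR = 3.395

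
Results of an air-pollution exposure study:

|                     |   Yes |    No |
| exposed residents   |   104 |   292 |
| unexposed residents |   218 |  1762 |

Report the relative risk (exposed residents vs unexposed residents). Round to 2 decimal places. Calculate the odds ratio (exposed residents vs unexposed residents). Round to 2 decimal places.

risk, exposed residents = 104/396 = 0.2626
risk, unexposed residents = 218/1980 = 0.1101
RR = 0.2626 / 0.1101 = 2.39
OR = (104 × 1762) / (292 × 218) = 183248/63656 ≈ 2.88

RR = 2.39; OR = 2.88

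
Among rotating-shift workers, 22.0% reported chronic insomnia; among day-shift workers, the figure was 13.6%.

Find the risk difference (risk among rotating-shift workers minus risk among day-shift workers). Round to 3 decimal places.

risk difference = 0.2200 − 0.1360 = 0.084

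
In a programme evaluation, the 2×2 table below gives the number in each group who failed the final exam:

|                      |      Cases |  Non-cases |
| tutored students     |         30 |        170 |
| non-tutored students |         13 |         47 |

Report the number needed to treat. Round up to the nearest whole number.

15

risk, tutored students = 30/200 = 0.150000
risk, non-tutored students = 13/60 = 0.216667
absolute risk difference = 0.066667
1 / 0.066667 = 15.000 → round up → 15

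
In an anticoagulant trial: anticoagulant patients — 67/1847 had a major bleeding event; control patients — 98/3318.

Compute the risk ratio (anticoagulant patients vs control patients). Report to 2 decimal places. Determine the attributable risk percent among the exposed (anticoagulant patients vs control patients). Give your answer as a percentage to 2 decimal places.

RR = 1.23; AR% = 18.58%

risk, anticoagulant patients = 67/1847 = 0.03628
risk, control patients = 98/3318 = 0.02954
RR = 0.03628 / 0.02954 = 1.23
AR% = (0.03628 − 0.02954) / 0.03628 = 0.1858 → 18.58%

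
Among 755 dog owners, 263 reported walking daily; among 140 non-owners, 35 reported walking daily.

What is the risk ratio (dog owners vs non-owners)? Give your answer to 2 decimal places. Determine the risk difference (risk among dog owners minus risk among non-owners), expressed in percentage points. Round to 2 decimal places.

RR = 1.39; RD = 9.83

risk, dog owners = 263/755 = 0.3483
risk, non-owners = 35/140 = 0.2500
RR = 0.3483 / 0.2500 = 1.39
risk difference = 0.3483 − 0.2500 = 0.0983 → 9.83 percentage points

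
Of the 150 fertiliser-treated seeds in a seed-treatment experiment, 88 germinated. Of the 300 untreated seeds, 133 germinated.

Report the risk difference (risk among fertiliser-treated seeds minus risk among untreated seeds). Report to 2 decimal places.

0.14

risk, fertiliser-treated seeds = 88/150 = 0.5867
risk, untreated seeds = 133/300 = 0.4433
risk difference = 0.5867 − 0.4433 = 0.14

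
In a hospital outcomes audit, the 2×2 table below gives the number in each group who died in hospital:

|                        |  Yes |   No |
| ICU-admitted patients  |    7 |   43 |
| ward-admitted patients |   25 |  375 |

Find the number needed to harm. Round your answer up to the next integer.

NNH: 13

risk, ICU-admitted patients = 7/50 = 0.140000
risk, ward-admitted patients = 25/400 = 0.062500
absolute risk difference = 0.077500
1 / 0.077500 = 12.903 → round up → 13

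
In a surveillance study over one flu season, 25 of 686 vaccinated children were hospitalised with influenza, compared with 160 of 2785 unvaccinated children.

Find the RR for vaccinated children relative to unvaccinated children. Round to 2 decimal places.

0.63

risk, vaccinated children = 25/686 = 0.03644
risk, unvaccinated children = 160/2785 = 0.05745
RR = 0.03644 / 0.05745 = 0.63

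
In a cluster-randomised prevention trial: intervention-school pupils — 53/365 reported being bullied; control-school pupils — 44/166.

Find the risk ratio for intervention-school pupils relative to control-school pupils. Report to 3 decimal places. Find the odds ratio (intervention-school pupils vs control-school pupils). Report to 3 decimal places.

risk, intervention-school pupils = 53/365 = 0.1452
risk, control-school pupils = 44/166 = 0.2651
RR = 0.1452 / 0.2651 = 0.548
OR = (53 × 122) / (312 × 44) = 6466/13728 ≈ 0.471

RR = 0.548; OR = 0.471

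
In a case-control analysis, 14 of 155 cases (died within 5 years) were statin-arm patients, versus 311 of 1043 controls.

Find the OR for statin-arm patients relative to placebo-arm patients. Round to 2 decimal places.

OR = (14 × 732) / (311 × 141) = 10248/43851 ≈ 0.23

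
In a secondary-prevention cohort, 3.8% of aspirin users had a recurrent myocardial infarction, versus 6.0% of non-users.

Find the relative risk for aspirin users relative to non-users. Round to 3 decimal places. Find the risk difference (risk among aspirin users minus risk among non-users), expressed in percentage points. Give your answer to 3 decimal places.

RR = 0.633; RD = -2.200

RR = 0.03800 / 0.06000 = 0.633
risk difference = 0.03800 − 0.06000 = -0.02200 → -2.200 percentage points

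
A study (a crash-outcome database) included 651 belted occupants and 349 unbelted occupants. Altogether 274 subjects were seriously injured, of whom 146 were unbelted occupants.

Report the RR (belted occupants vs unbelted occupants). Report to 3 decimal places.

RR ≈ 0.470

belted occupants with the outcome: 274 − 146 = 128
belted occupants without the outcome: 651 − 128 = 523
unbelted occupants without the outcome: 349 − 146 = 203
risk, belted occupants = 128/651 = 0.1966
risk, unbelted occupants = 146/349 = 0.4183
RR = 0.1966 / 0.4183 = 0.470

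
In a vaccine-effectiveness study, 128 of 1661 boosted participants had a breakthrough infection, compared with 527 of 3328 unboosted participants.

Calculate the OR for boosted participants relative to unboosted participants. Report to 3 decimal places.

OR = (128 × 2801) / (1533 × 527) = 358528/807891 ≈ 0.444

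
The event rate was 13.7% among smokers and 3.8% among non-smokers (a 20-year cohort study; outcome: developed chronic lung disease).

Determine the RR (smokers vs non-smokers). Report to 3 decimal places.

RR = 0.13700 / 0.03800 = 3.605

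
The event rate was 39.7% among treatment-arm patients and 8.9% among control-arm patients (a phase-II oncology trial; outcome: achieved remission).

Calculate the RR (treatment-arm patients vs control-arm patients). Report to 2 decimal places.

RR = 0.3970 / 0.0890 = 4.46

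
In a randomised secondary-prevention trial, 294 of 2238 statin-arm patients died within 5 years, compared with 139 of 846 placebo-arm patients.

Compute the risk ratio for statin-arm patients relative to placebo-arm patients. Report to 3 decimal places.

0.800

risk, statin-arm patients = 294/2238 = 0.1314
risk, placebo-arm patients = 139/846 = 0.1643
RR = 0.1314 / 0.1643 = 0.800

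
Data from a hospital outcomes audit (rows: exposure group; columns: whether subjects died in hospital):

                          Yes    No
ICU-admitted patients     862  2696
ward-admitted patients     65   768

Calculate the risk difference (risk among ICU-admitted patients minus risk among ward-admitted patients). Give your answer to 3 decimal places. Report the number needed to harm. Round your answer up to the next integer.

RD = 0.164; NNH = 7

risk, ICU-admitted patients = 862/3558 = 0.2423
risk, ward-admitted patients = 65/833 = 0.0780
risk difference = 0.2423 − 0.0780 = 0.164
absolute risk difference = 0.164240
1 / 0.164240 = 6.089 → round up → 7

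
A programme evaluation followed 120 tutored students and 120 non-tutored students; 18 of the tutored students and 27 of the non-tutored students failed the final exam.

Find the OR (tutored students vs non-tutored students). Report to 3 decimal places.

0.608

odds, tutored students = 18/102 = 0.1765
odds, non-tutored students = 27/93 = 0.2903
OR = 0.1765 / 0.2903 = 0.608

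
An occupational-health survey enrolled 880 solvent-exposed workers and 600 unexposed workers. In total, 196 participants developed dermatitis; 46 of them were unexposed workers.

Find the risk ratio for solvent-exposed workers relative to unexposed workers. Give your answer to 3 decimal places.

solvent-exposed workers with the outcome: 196 − 46 = 150
solvent-exposed workers without the outcome: 880 − 150 = 730
unexposed workers without the outcome: 600 − 46 = 554
risk, solvent-exposed workers = 150/880 = 0.1705
risk, unexposed workers = 46/600 = 0.0767
RR = 0.1705 / 0.0767 = 2.223

RR: 2.223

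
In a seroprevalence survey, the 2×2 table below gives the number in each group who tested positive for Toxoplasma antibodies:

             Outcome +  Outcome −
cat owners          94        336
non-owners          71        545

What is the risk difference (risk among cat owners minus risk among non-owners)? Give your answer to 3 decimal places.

RD = 0.103

risk, cat owners = 94/430 = 0.2186
risk, non-owners = 71/616 = 0.1153
risk difference = 0.2186 − 0.1153 = 0.103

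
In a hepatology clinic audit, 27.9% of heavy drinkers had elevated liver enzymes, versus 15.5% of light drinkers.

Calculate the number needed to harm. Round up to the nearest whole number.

9

absolute risk difference = 0.124000
1 / 0.124000 = 8.065 → round up → 9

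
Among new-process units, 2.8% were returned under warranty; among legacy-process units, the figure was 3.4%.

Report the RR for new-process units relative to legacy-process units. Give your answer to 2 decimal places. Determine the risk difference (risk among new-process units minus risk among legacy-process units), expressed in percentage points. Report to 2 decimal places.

RR = 0.02800 / 0.03400 = 0.82
risk difference = 0.02800 − 0.03400 = -0.00600 → -0.60 percentage points

RR = 0.82; RD = -0.60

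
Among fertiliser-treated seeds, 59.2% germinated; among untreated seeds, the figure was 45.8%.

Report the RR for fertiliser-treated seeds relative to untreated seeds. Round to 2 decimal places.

RR = 0.5920 / 0.4580 = 1.29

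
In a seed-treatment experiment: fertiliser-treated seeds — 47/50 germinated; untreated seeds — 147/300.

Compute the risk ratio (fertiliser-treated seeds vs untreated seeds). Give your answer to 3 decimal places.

risk, fertiliser-treated seeds = 47/50 = 0.9400
risk, untreated seeds = 147/300 = 0.4900
RR = 0.9400 / 0.4900 = 1.918

1.918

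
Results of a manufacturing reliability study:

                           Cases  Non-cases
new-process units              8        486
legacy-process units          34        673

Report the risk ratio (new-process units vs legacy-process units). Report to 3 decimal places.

risk, new-process units = 8/494 = 0.01619
risk, legacy-process units = 34/707 = 0.04809
RR = 0.01619 / 0.04809 = 0.337

0.337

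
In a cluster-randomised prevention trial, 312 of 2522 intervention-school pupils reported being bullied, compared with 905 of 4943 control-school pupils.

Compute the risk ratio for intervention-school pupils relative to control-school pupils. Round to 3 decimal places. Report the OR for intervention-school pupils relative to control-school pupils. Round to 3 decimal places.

RR = 0.676; OR = 0.630

risk, intervention-school pupils = 312/2522 = 0.1237
risk, control-school pupils = 905/4943 = 0.1831
RR = 0.1237 / 0.1831 = 0.676
odds, intervention-school pupils = 312/2210 = 0.1412
odds, control-school pupils = 905/4038 = 0.2241
OR = 0.1412 / 0.2241 = 0.630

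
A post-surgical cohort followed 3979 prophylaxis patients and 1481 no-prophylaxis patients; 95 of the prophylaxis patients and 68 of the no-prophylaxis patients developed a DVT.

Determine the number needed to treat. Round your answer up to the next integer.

NNT: 46

risk, prophylaxis patients = 95/3979 = 0.023875
risk, no-prophylaxis patients = 68/1481 = 0.045915
absolute risk difference = 0.022040
1 / 0.022040 = 45.372 → round up → 46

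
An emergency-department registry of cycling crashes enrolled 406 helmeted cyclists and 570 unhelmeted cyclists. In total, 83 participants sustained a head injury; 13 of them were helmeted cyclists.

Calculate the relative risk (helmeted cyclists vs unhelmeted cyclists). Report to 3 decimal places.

helmeted cyclists without the outcome: 406 − 13 = 393
unhelmeted cyclists with the outcome: 83 − 13 = 70
unhelmeted cyclists without the outcome: 570 − 70 = 500
risk, helmeted cyclists = 13/406 = 0.03202
risk, unhelmeted cyclists = 70/570 = 0.12281
RR = 0.03202 / 0.12281 = 0.261

RR = 0.261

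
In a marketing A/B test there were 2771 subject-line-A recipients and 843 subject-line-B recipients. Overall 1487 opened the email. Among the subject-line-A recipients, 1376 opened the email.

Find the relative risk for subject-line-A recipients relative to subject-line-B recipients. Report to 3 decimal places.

subject-line-A recipients without the outcome: 2771 − 1376 = 1395
subject-line-B recipients with the outcome: 1487 − 1376 = 111
subject-line-B recipients without the outcome: 843 − 111 = 732
risk, subject-line-A recipients = 1376/2771 = 0.4966
risk, subject-line-B recipients = 111/843 = 0.1317
RR = 0.4966 / 0.1317 = 3.771

RR = 3.771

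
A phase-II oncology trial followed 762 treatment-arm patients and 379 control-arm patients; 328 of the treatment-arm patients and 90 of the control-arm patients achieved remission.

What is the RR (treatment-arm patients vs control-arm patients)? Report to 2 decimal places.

risk, treatment-arm patients = 328/762 = 0.4304
risk, control-arm patients = 90/379 = 0.2375
RR = 0.4304 / 0.2375 = 1.81

RR: 1.81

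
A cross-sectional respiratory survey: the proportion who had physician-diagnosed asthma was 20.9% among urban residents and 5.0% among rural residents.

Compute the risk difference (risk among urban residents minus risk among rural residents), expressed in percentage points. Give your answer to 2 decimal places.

RD = 15.90

risk difference = 0.2090 − 0.0500 = 0.1590 → 15.90 percentage points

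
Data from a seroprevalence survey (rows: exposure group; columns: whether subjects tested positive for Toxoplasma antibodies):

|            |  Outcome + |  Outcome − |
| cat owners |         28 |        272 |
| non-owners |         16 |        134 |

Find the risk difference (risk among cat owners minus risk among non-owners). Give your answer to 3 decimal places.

risk, cat owners = 28/300 = 0.0933
risk, non-owners = 16/150 = 0.1067
risk difference = 0.0933 − 0.1067 = -0.013

RD = -0.013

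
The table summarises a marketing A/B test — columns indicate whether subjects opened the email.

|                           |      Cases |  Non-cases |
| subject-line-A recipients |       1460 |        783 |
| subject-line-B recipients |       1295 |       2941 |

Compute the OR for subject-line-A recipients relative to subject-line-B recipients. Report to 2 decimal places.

OR = (1460 × 2941) / (783 × 1295) = 4293860/1013985 ≈ 4.23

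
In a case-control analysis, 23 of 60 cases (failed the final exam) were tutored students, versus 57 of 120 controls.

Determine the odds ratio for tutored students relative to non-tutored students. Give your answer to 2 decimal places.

OR = (23 × 63) / (57 × 37) = 1449/2109 ≈ 0.69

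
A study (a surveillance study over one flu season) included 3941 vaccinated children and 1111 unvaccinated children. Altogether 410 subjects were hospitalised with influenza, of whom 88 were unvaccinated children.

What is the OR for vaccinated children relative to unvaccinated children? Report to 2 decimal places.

vaccinated children with the outcome: 410 − 88 = 322
vaccinated children without the outcome: 3941 − 322 = 3619
unvaccinated children without the outcome: 1111 − 88 = 1023
odds, vaccinated children = 322/3619 = 0.0890
odds, unvaccinated children = 88/1023 = 0.0860
OR = 0.0890 / 0.0860 = 1.03

OR ≈ 1.03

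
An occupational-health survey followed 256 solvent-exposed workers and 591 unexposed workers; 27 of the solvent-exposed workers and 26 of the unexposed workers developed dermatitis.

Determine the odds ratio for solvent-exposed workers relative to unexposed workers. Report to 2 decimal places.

2.56

odds, solvent-exposed workers = 27/229 = 0.11790
odds, unexposed workers = 26/565 = 0.04602
OR = 0.11790 / 0.04602 = 2.56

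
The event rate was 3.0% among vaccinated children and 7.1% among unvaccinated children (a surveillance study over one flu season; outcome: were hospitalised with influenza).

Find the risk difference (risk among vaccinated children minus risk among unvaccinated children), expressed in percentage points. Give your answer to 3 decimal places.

risk difference = 0.03000 − 0.07100 = -0.04100 → -4.100 percentage points

RD = -4.100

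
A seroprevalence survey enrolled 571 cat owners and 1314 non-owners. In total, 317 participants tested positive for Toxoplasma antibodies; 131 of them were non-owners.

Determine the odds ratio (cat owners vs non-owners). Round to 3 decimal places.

OR: 4.363

cat owners with the outcome: 317 − 131 = 186
cat owners without the outcome: 571 − 186 = 385
non-owners without the outcome: 1314 − 131 = 1183
OR = (186 × 1183) / (385 × 131) = 220038/50435 ≈ 4.363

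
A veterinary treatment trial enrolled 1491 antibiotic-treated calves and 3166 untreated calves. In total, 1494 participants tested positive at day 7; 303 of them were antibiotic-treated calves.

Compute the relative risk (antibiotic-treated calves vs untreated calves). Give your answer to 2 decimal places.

0.54

antibiotic-treated calves without the outcome: 1491 − 303 = 1188
untreated calves with the outcome: 1494 − 303 = 1191
untreated calves without the outcome: 3166 − 1191 = 1975
risk, antibiotic-treated calves = 303/1491 = 0.2032
risk, untreated calves = 1191/3166 = 0.3762
RR = 0.2032 / 0.3762 = 0.54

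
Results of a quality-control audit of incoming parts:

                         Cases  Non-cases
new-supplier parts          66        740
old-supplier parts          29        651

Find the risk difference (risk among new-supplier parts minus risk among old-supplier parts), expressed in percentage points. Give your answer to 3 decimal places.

RD = 3.924

risk, new-supplier parts = 66/806 = 0.08189
risk, old-supplier parts = 29/680 = 0.04265
risk difference = 0.08189 − 0.04265 = 0.03924 → 3.924 percentage points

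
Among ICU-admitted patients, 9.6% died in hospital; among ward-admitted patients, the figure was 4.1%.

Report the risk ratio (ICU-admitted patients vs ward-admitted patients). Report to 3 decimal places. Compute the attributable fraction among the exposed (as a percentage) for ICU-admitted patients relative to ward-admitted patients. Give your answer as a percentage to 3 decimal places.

RR = 0.09600 / 0.04100 = 2.341
AR% = (0.09600 − 0.04100) / 0.09600 = 0.5729 → 57.292%

RR = 2.341; AR% = 57.292%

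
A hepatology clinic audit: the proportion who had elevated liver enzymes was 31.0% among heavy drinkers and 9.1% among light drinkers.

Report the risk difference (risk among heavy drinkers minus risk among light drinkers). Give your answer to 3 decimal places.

risk difference = 0.3100 − 0.0910 = 0.219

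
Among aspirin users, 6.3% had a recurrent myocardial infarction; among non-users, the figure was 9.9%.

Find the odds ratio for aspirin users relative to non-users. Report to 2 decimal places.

odds, aspirin users = 0.0630/0.9370 = 0.0672
odds, non-users = 0.0990/0.9010 = 0.1099
OR = 0.0672 / 0.1099 = 0.61

OR: 0.61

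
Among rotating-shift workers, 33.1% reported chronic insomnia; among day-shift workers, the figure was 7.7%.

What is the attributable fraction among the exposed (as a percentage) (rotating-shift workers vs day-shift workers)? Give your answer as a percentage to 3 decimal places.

AR% = (0.3310 − 0.0770) / 0.3310 = 0.7674 → 76.737%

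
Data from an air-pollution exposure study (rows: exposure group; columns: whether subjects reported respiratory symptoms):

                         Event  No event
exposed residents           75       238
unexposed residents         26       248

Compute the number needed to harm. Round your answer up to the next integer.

risk, exposed residents = 75/313 = 0.239617
risk, unexposed residents = 26/274 = 0.094891
absolute risk difference = 0.144726
1 / 0.144726 = 6.910 → round up → 7

NNH ≈ 7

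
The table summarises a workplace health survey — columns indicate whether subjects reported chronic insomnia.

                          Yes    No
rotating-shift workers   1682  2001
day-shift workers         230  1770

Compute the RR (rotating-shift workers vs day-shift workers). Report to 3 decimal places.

RR: 3.971

risk, rotating-shift workers = 1682/3683 = 0.4567
risk, day-shift workers = 230/2000 = 0.1150
RR = 0.4567 / 0.1150 = 3.971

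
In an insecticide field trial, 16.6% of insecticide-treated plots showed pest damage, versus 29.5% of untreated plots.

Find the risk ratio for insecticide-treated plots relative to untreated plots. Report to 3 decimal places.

RR = 0.1660 / 0.2950 = 0.563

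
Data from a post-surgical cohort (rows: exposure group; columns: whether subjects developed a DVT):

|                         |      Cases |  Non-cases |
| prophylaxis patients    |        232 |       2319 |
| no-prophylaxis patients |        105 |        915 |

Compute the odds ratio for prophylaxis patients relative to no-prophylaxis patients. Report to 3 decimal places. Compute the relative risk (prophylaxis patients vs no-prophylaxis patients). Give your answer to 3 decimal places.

OR = 0.872; RR = 0.883

OR = (232 × 915) / (2319 × 105) = 212280/243495 ≈ 0.872
risk, prophylaxis patients = 232/2551 = 0.0909
risk, no-prophylaxis patients = 105/1020 = 0.1029
RR = 0.0909 / 0.1029 = 0.883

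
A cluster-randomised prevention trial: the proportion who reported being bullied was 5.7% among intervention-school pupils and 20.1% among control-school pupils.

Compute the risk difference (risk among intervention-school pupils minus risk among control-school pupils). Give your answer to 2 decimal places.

risk difference = 0.0570 − 0.2010 = -0.14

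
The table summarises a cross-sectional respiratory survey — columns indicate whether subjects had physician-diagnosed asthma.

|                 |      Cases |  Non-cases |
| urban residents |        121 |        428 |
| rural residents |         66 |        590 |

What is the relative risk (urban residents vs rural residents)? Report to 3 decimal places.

2.191

risk, urban residents = 121/549 = 0.2204
risk, rural residents = 66/656 = 0.1006
RR = 0.2204 / 0.1006 = 2.191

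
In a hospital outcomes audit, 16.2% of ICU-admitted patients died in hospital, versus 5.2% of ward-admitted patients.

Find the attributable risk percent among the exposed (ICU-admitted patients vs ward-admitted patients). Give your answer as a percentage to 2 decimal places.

AR% = (0.1620 − 0.0520) / 0.1620 = 0.6790 → 67.90%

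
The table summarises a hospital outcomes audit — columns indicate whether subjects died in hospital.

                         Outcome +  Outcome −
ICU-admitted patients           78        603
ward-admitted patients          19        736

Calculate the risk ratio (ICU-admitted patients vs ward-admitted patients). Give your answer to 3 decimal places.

risk, ICU-admitted patients = 78/681 = 0.11454
risk, ward-admitted patients = 19/755 = 0.02517
RR = 0.11454 / 0.02517 = 4.551

RR: 4.551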